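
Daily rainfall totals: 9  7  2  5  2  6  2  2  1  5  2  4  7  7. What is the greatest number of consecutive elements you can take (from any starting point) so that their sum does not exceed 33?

10

[9] sum 9 len 1
[9, 7] sum 16 len 2
[9, 7, 2] sum 18 len 3
[9, 7, 2, 5] sum 23 len 4
[9, 7, 2, 5, 2] sum 25 len 5
[9, 7, 2, 5, 2, 6] sum 31 len 6
[9, 7, 2, 5, 2, 6, 2] sum 33 len 7
[7, 2, 5, 2, 6, 2, 2] sum 26 len 7
[7, 2, 5, 2, 6, 2, 2, 1] sum 27 len 8
[7, 2, 5, 2, 6, 2, 2, 1, 5] sum 32 len 9
[2, 5, 2, 6, 2, 2, 1, 5, 2] sum 27 len 9
[2, 5, 2, 6, 2, 2, 1, 5, 2, 4] sum 31 len 10
[2, 6, 2, 2, 1, 5, 2, 4, 7] sum 31 len 9
[2, 2, 1, 5, 2, 4, 7, 7] sum 30 len 8
Longest length seen: 10.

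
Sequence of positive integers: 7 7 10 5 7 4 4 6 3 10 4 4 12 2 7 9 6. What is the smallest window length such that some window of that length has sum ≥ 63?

10

Extend right; whenever the sum reaches 63, record the length and shrink from the left:
add 7: running sum 7 < 63
add 7: running sum 14 < 63
add 10: running sum 24 < 63
add 5: running sum 29 < 63
add 7: running sum 36 < 63
add 4: running sum 40 < 63
add 4: running sum 44 < 63
add 6: running sum 50 < 63
add 3: running sum 53 < 63
add 10: shortest ending here [7, 7, 10, 5, 7, 4, 4, 6, 3, 10] sum 63, len 10
add 4: shortest ending here [7, 7, 10, 5, 7, 4, 4, 6, 3, 10, 4] sum 67, len 11
add 4: shortest ending here [7, 10, 5, 7, 4, 4, 6, 3, 10, 4, 4] sum 64, len 11
add 12: shortest ending here [10, 5, 7, 4, 4, 6, 3, 10, 4, 4, 12] sum 69, len 11
add 2: shortest ending here [10, 5, 7, 4, 4, 6, 3, 10, 4, 4, 12, 2] sum 71, len 12
add 7: shortest ending here [7, 4, 4, 6, 3, 10, 4, 4, 12, 2, 7] sum 63, len 11
add 9: shortest ending here [4, 4, 6, 3, 10, 4, 4, 12, 2, 7, 9] sum 65, len 11
add 6: shortest ending here [6, 3, 10, 4, 4, 12, 2, 7, 9, 6] sum 63, len 10
Shortest qualifying length: 10.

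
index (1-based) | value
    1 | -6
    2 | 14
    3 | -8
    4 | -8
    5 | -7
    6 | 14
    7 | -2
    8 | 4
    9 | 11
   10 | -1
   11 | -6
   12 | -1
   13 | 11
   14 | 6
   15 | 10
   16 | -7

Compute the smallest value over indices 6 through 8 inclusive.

Elements at indices 6..8: 14, -2, 4
min(14, -2, 4) = -2

-2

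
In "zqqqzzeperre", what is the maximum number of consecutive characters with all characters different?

add z: [z] len 1
add q: [z, q] len 2
add q (repeat q, move left end past it): [q] len 1
add q (repeat q, move left end past it): [q] len 1
add z: [q, z] len 2
add z (repeat z, move left end past it): [z] len 1
add e: [z, e] len 2
add p: [z, e, p] len 3
add e (repeat e, move left end past it): [p, e] len 2
add r: [p, e, r] len 3
add r (repeat r, move left end past it): [r] len 1
add e: [r, e] len 2
Longest all-distinct length: 3.

3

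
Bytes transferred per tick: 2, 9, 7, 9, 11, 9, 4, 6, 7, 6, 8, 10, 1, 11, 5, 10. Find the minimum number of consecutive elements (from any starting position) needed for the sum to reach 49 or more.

add 2: running sum 2 < 49
add 9: running sum 11 < 49
add 7: running sum 18 < 49
add 9: running sum 27 < 49
add 11: running sum 38 < 49
add 9: running sum 47 < 49
end 6: [9, 7, 9, 11, 9, 4] sum 49, len 6
end 7: [9, 7, 9, 11, 9, 4, 6] sum 55, len 7
end 8: [7, 9, 11, 9, 4, 6, 7] sum 53, len 7
end 9: [9, 11, 9, 4, 6, 7, 6] sum 52, len 7
end 10: [11, 9, 4, 6, 7, 6, 8] sum 51, len 7
end 11: [9, 4, 6, 7, 6, 8, 10] sum 50, len 7
end 12: [9, 4, 6, 7, 6, 8, 10, 1] sum 51, len 8
end 13: [6, 7, 6, 8, 10, 1, 11] sum 49, len 7
end 14: [6, 7, 6, 8, 10, 1, 11, 5] sum 54, len 8
end 15: [6, 8, 10, 1, 11, 5, 10] sum 51, len 7
Shortest qualifying length: 6.

6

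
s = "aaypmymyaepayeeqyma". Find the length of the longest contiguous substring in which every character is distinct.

5

add a: [a] len 1
add a (repeat a, move left end past it): [a] len 1
add y: [a, y] len 2
add p: [a, y, p] len 3
add m: [a, y, p, m] len 4
add y (repeat y, move left end past it): [p, m, y] len 3
add m (repeat m, move left end past it): [y, m] len 2
add y (repeat y, move left end past it): [m, y] len 2
add a: [m, y, a] len 3
add e: [m, y, a, e] len 4
add p: [m, y, a, e, p] len 5
add a (repeat a, move left end past it): [e, p, a] len 3
add y: [e, p, a, y] len 4
add e (repeat e, move left end past it): [p, a, y, e] len 4
add e (repeat e, move left end past it): [e] len 1
add q: [e, q] len 2
add y: [e, q, y] len 3
add m: [e, q, y, m] len 4
add a: [e, q, y, m, a] len 5
Longest all-distinct length: 5.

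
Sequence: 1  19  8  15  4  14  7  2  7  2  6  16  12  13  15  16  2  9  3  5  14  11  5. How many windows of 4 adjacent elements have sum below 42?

(1, 19, 8, 15) → sum 43
(19, 8, 15, 4) → sum 46
(8, 15, 4, 14) → sum 41  < 42 ✓
(15, 4, 14, 7) → sum 40  < 42 ✓
(4, 14, 7, 2) → sum 27  < 42 ✓
(14, 7, 2, 7) → sum 30  < 42 ✓
(7, 2, 7, 2) → sum 18  < 42 ✓
(2, 7, 2, 6) → sum 17  < 42 ✓
(7, 2, 6, 16) → sum 31  < 42 ✓
(2, 6, 16, 12) → sum 36  < 42 ✓
(6, 16, 12, 13) → sum 47
(16, 12, 13, 15) → sum 56
(12, 13, 15, 16) → sum 56
(13, 15, 16, 2) → sum 46
(15, 16, 2, 9) → sum 42
(16, 2, 9, 3) → sum 30  < 42 ✓
(2, 9, 3, 5) → sum 19  < 42 ✓
(9, 3, 5, 14) → sum 31  < 42 ✓
(3, 5, 14, 11) → sum 33  < 42 ✓
(5, 14, 11, 5) → sum 35  < 42 ✓
13 windows satisfy the condition.

13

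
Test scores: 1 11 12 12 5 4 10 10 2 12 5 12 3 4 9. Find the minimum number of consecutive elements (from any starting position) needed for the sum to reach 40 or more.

4

add 1: running sum 1 < 40
add 11: running sum 12 < 40
add 12: running sum 24 < 40
add 12: running sum 36 < 40
end 4: [11, 12, 12, 5] sum 40, len 4
end 5: [11, 12, 12, 5, 4] sum 44, len 5
end 6: [12, 12, 5, 4, 10] sum 43, len 5
end 7: [12, 5, 4, 10, 10] sum 41, len 5
end 8: [12, 5, 4, 10, 10, 2] sum 43, len 6
end 9: [5, 4, 10, 10, 2, 12] sum 43, len 6
end 10: [4, 10, 10, 2, 12, 5] sum 43, len 6
end 11: [10, 2, 12, 5, 12] sum 41, len 5
end 12: [10, 2, 12, 5, 12, 3] sum 44, len 6
end 13: [10, 2, 12, 5, 12, 3, 4] sum 48, len 7
end 14: [12, 5, 12, 3, 4, 9] sum 45, len 6
Shortest qualifying length: 4.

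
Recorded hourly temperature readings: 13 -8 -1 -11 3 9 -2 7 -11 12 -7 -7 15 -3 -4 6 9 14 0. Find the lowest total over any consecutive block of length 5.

(13, -8, -1, -11, 3) → sum -4
(-8, -1, -11, 3, 9) → sum -8
(-1, -11, 3, 9, -2) → sum -2
(-11, 3, 9, -2, 7) → sum 6
(3, 9, -2, 7, -11) → sum 6
(9, -2, 7, -11, 12) → sum 15
(-2, 7, -11, 12, -7) → sum -1
(7, -11, 12, -7, -7) → sum -6
(-11, 12, -7, -7, 15) → sum 2
(12, -7, -7, 15, -3) → sum 10
(-7, -7, 15, -3, -4) → sum -6
(-7, 15, -3, -4, 6) → sum 7
(15, -3, -4, 6, 9) → sum 23
(-3, -4, 6, 9, 14) → sum 22
(-4, 6, 9, 14, 0) → sum 25
Lowest of these is -8.

-8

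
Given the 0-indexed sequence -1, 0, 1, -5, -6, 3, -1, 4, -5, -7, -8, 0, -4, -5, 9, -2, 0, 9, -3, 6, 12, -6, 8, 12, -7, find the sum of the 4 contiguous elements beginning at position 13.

2

Elements at indices 13..16: -5, 9, -2, 0
sum(-5, 9, -2, 0) = 2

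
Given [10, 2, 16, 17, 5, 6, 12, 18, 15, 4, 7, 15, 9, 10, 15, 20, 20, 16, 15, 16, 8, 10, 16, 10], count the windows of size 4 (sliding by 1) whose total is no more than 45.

10

10 2 16 17 → sum 45  ≤ 45 ✓
2 16 17 5 → sum 40  ≤ 45 ✓
16 17 5 6 → sum 44  ≤ 45 ✓
17 5 6 12 → sum 40  ≤ 45 ✓
5 6 12 18 → sum 41  ≤ 45 ✓
6 12 18 15 → sum 51
12 18 15 4 → sum 49
18 15 4 7 → sum 44  ≤ 45 ✓
15 4 7 15 → sum 41  ≤ 45 ✓
4 7 15 9 → sum 35  ≤ 45 ✓
7 15 9 10 → sum 41  ≤ 45 ✓
15 9 10 15 → sum 49
9 10 15 20 → sum 54
10 15 20 20 → sum 65
15 20 20 16 → sum 71
20 20 16 15 → sum 71
20 16 15 16 → sum 67
16 15 16 8 → sum 55
15 16 8 10 → sum 49
16 8 10 16 → sum 50
8 10 16 10 → sum 44  ≤ 45 ✓
10 windows satisfy the condition.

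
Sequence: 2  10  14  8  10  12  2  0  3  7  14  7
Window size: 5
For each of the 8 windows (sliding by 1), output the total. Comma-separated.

44, 54, 46, 32, 27, 24, 26, 31

Sliding a size-5 window across the 12 values:
2 10 14 8 10 → sum 44
10 14 8 10 12 → sum 54
14 8 10 12 2 → sum 46
8 10 12 2 0 → sum 32
10 12 2 0 3 → sum 27
12 2 0 3 7 → sum 24
2 0 3 7 14 → sum 26
0 3 7 14 7 → sum 31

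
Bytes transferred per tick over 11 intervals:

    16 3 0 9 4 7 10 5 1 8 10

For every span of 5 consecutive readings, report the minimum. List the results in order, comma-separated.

(16, 3, 0, 9, 4) → min 0
(3, 0, 9, 4, 7) → min 0
(0, 9, 4, 7, 10) → min 0
(9, 4, 7, 10, 5) → min 4
(4, 7, 10, 5, 1) → min 1
(7, 10, 5, 1, 8) → min 1
(10, 5, 1, 8, 10) → min 1

0, 0, 0, 4, 1, 1, 1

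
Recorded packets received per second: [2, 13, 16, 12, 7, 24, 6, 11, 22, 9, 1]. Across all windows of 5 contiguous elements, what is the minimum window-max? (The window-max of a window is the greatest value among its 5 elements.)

16

[2, 13, 16, 12, 7] → max 16
[13, 16, 12, 7, 24] → max 24
[16, 12, 7, 24, 6] → max 24
[12, 7, 24, 6, 11] → max 24
[7, 24, 6, 11, 22] → max 24
[24, 6, 11, 22, 9] → max 24
[6, 11, 22, 9, 1] → max 22
Minimum of these is 16.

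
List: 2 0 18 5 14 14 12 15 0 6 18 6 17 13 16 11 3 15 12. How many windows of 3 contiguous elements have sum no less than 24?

(2, 0, 18) → sum 20
(0, 18, 5) → sum 23
(18, 5, 14) → sum 37  ≥ 24 ✓
(5, 14, 14) → sum 33  ≥ 24 ✓
(14, 14, 12) → sum 40  ≥ 24 ✓
(14, 12, 15) → sum 41  ≥ 24 ✓
(12, 15, 0) → sum 27  ≥ 24 ✓
(15, 0, 6) → sum 21
(0, 6, 18) → sum 24  ≥ 24 ✓
(6, 18, 6) → sum 30  ≥ 24 ✓
(18, 6, 17) → sum 41  ≥ 24 ✓
(6, 17, 13) → sum 36  ≥ 24 ✓
(17, 13, 16) → sum 46  ≥ 24 ✓
(13, 16, 11) → sum 40  ≥ 24 ✓
(16, 11, 3) → sum 30  ≥ 24 ✓
(11, 3, 15) → sum 29  ≥ 24 ✓
(3, 15, 12) → sum 30  ≥ 24 ✓
14 windows satisfy the condition.

14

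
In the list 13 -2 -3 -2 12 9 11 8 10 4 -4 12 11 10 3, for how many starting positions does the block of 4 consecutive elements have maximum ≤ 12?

(13, -2, -3, -2) → max 13
(-2, -3, -2, 12) → max 12  ≤ 12 ✓
(-3, -2, 12, 9) → max 12  ≤ 12 ✓
(-2, 12, 9, 11) → max 12  ≤ 12 ✓
(12, 9, 11, 8) → max 12  ≤ 12 ✓
(9, 11, 8, 10) → max 11  ≤ 12 ✓
(11, 8, 10, 4) → max 11  ≤ 12 ✓
(8, 10, 4, -4) → max 10  ≤ 12 ✓
(10, 4, -4, 12) → max 12  ≤ 12 ✓
(4, -4, 12, 11) → max 12  ≤ 12 ✓
(-4, 12, 11, 10) → max 12  ≤ 12 ✓
(12, 11, 10, 3) → max 12  ≤ 12 ✓
11 windows satisfy the condition.

11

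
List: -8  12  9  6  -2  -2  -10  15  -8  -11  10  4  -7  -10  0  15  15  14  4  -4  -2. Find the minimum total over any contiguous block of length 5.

-16

(-8, 12, 9, 6, -2) → sum 17
(12, 9, 6, -2, -2) → sum 23
(9, 6, -2, -2, -10) → sum 1
(6, -2, -2, -10, 15) → sum 7
(-2, -2, -10, 15, -8) → sum -7
(-2, -10, 15, -8, -11) → sum -16
(-10, 15, -8, -11, 10) → sum -4
(15, -8, -11, 10, 4) → sum 10
(-8, -11, 10, 4, -7) → sum -12
(-11, 10, 4, -7, -10) → sum -14
(10, 4, -7, -10, 0) → sum -3
(4, -7, -10, 0, 15) → sum 2
(-7, -10, 0, 15, 15) → sum 13
(-10, 0, 15, 15, 14) → sum 34
(0, 15, 15, 14, 4) → sum 48
(15, 15, 14, 4, -4) → sum 44
(15, 14, 4, -4, -2) → sum 27
Minimum of these is -16.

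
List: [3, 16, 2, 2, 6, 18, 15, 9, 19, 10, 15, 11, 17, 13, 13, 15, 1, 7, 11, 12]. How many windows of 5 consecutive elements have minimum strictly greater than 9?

3 16 2 2 6 → min 2
16 2 2 6 18 → min 2
2 2 6 18 15 → min 2
2 6 18 15 9 → min 2
6 18 15 9 19 → min 6
18 15 9 19 10 → min 9
15 9 19 10 15 → min 9
9 19 10 15 11 → min 9
19 10 15 11 17 → min 10  > 9 ✓
10 15 11 17 13 → min 10  > 9 ✓
15 11 17 13 13 → min 11  > 9 ✓
11 17 13 13 15 → min 11  > 9 ✓
17 13 13 15 1 → min 1
13 13 15 1 7 → min 1
13 15 1 7 11 → min 1
15 1 7 11 12 → min 1
4 windows satisfy the condition.

4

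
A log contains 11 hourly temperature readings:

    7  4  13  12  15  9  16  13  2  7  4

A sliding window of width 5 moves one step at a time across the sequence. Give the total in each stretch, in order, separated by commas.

51, 53, 65, 65, 55, 47, 42

[7, 4, 13, 12, 15] → sum 51
[4, 13, 12, 15, 9] → sum 53
[13, 12, 15, 9, 16] → sum 65
[12, 15, 9, 16, 13] → sum 65
[15, 9, 16, 13, 2] → sum 55
[9, 16, 13, 2, 7] → sum 47
[16, 13, 2, 7, 4] → sum 42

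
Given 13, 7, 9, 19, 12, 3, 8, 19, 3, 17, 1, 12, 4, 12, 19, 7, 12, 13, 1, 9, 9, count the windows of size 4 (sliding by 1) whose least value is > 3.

(13, 7, 9, 19) → min 7  > 3 ✓
(7, 9, 19, 12) → min 7  > 3 ✓
(9, 19, 12, 3) → min 3
(19, 12, 3, 8) → min 3
(12, 3, 8, 19) → min 3
(3, 8, 19, 3) → min 3
(8, 19, 3, 17) → min 3
(19, 3, 17, 1) → min 1
(3, 17, 1, 12) → min 1
(17, 1, 12, 4) → min 1
(1, 12, 4, 12) → min 1
(12, 4, 12, 19) → min 4  > 3 ✓
(4, 12, 19, 7) → min 4  > 3 ✓
(12, 19, 7, 12) → min 7  > 3 ✓
(19, 7, 12, 13) → min 7  > 3 ✓
(7, 12, 13, 1) → min 1
(12, 13, 1, 9) → min 1
(13, 1, 9, 9) → min 1
6 windows satisfy the condition.

6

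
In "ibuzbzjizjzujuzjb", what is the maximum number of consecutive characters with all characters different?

4

add i: [i] len 1
add b: [i, b] len 2
add u: [i, b, u] len 3
add z: [i, b, u, z] len 4
add b (repeat b, move left end past it): [u, z, b] len 3
add z (repeat z, move left end past it): [b, z] len 2
add j: [b, z, j] len 3
add i: [b, z, j, i] len 4
add z (repeat z, move left end past it): [j, i, z] len 3
add j (repeat j, move left end past it): [i, z, j] len 3
add z (repeat z, move left end past it): [j, z] len 2
add u: [j, z, u] len 3
add j (repeat j, move left end past it): [z, u, j] len 3
add u (repeat u, move left end past it): [j, u] len 2
add z: [j, u, z] len 3
add j (repeat j, move left end past it): [u, z, j] len 3
add b: [u, z, j, b] len 4
Longest all-distinct length: 4.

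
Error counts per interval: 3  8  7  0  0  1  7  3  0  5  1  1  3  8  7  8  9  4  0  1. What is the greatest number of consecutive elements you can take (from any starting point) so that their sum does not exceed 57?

add 3: [3] sum 3, len 1
add 8: [3, 8] sum 11, len 2
add 7: [3, 8, 7] sum 18, len 3
add 0: [3, 8, 7, 0] sum 18, len 4
add 0: [3, 8, 7, 0, 0] sum 18, len 5
add 1: [3, 8, 7, 0, 0, 1] sum 19, len 6
add 7: [3, 8, 7, 0, 0, 1, 7] sum 26, len 7
add 3: [3, 8, 7, 0, 0, 1, 7, 3] sum 29, len 8
add 0: [3, 8, 7, 0, 0, 1, 7, 3, 0] sum 29, len 9
add 5: [3, 8, 7, 0, 0, 1, 7, 3, 0, 5] sum 34, len 10
add 1: [3, 8, 7, 0, 0, 1, 7, 3, 0, 5, 1] sum 35, len 11
add 1: [3, 8, 7, 0, 0, 1, 7, 3, 0, 5, 1, 1] sum 36, len 12
add 3: [3, 8, 7, 0, 0, 1, 7, 3, 0, 5, 1, 1, 3] sum 39, len 13
add 8: [3, 8, 7, 0, 0, 1, 7, 3, 0, 5, 1, 1, 3, 8] sum 47, len 14
add 7: [3, 8, 7, 0, 0, 1, 7, 3, 0, 5, 1, 1, 3, 8, 7] sum 54, len 15
add 8: [7, 0, 0, 1, 7, 3, 0, 5, 1, 1, 3, 8, 7, 8] sum 51, len 14
add 9: [0, 0, 1, 7, 3, 0, 5, 1, 1, 3, 8, 7, 8, 9] sum 53, len 14
add 4: [0, 0, 1, 7, 3, 0, 5, 1, 1, 3, 8, 7, 8, 9, 4] sum 57, len 15
add 0: [0, 0, 1, 7, 3, 0, 5, 1, 1, 3, 8, 7, 8, 9, 4, 0] sum 57, len 16
add 1: [7, 3, 0, 5, 1, 1, 3, 8, 7, 8, 9, 4, 0, 1] sum 57, len 14
Longest length seen: 16.

16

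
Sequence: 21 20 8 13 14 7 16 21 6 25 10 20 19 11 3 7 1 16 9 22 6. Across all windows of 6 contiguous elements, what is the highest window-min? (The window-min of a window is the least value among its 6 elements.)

7

Window mins for each of the 16 positions:
[21, 20, 8, 13, 14, 7] → min 7
[20, 8, 13, 14, 7, 16] → min 7
[8, 13, 14, 7, 16, 21] → min 7
[13, 14, 7, 16, 21, 6] → min 6
[14, 7, 16, 21, 6, 25] → min 6
[7, 16, 21, 6, 25, 10] → min 6
[16, 21, 6, 25, 10, 20] → min 6
[21, 6, 25, 10, 20, 19] → min 6
[6, 25, 10, 20, 19, 11] → min 6
[25, 10, 20, 19, 11, 3] → min 3
[10, 20, 19, 11, 3, 7] → min 3
[20, 19, 11, 3, 7, 1] → min 1
[19, 11, 3, 7, 1, 16] → min 1
[11, 3, 7, 1, 16, 9] → min 1
[3, 7, 1, 16, 9, 22] → min 1
[7, 1, 16, 9, 22, 6] → min 1
Highest of these is 7.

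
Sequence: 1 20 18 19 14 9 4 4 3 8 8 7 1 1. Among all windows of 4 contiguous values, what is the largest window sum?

71

[1, 20, 18, 19] → sum 58
[20, 18, 19, 14] → sum 71
[18, 19, 14, 9] → sum 60
[19, 14, 9, 4] → sum 46
[14, 9, 4, 4] → sum 31
[9, 4, 4, 3] → sum 20
[4, 4, 3, 8] → sum 19
[4, 3, 8, 8] → sum 23
[3, 8, 8, 7] → sum 26
[8, 8, 7, 1] → sum 24
[8, 7, 1, 1] → sum 17
Largest of these is 71.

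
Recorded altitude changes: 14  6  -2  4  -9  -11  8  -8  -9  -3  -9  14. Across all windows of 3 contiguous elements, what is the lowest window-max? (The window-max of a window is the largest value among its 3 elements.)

-3

(14, 6, -2) → max 14
(6, -2, 4) → max 6
(-2, 4, -9) → max 4
(4, -9, -11) → max 4
(-9, -11, 8) → max 8
(-11, 8, -8) → max 8
(8, -8, -9) → max 8
(-8, -9, -3) → max -3
(-9, -3, -9) → max -3
(-3, -9, 14) → max 14
Lowest of these is -3.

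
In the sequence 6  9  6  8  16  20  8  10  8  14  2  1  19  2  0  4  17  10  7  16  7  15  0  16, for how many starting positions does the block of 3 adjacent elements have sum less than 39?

[6, 9, 6] → sum 21  < 39 ✓
[9, 6, 8] → sum 23  < 39 ✓
[6, 8, 16] → sum 30  < 39 ✓
[8, 16, 20] → sum 44
[16, 20, 8] → sum 44
[20, 8, 10] → sum 38  < 39 ✓
[8, 10, 8] → sum 26  < 39 ✓
[10, 8, 14] → sum 32  < 39 ✓
[8, 14, 2] → sum 24  < 39 ✓
[14, 2, 1] → sum 17  < 39 ✓
[2, 1, 19] → sum 22  < 39 ✓
[1, 19, 2] → sum 22  < 39 ✓
[19, 2, 0] → sum 21  < 39 ✓
[2, 0, 4] → sum 6  < 39 ✓
[0, 4, 17] → sum 21  < 39 ✓
[4, 17, 10] → sum 31  < 39 ✓
[17, 10, 7] → sum 34  < 39 ✓
[10, 7, 16] → sum 33  < 39 ✓
[7, 16, 7] → sum 30  < 39 ✓
[16, 7, 15] → sum 38  < 39 ✓
[7, 15, 0] → sum 22  < 39 ✓
[15, 0, 16] → sum 31  < 39 ✓
20 windows satisfy the condition.

20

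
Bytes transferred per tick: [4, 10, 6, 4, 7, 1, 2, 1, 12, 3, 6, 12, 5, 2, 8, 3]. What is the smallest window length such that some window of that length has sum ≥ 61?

11

Extend right; whenever the sum reaches 61, record the length and shrink from the left:
add 4: running sum 4 < 61
add 10: running sum 14 < 61
add 6: running sum 20 < 61
add 4: running sum 24 < 61
add 7: running sum 31 < 61
add 1: running sum 32 < 61
add 2: running sum 34 < 61
add 1: running sum 35 < 61
add 12: running sum 47 < 61
add 3: running sum 50 < 61
add 6: running sum 56 < 61
add 12: shortest ending here [10, 6, 4, 7, 1, 2, 1, 12, 3, 6, 12] sum 64, len 11
add 5: shortest ending here [10, 6, 4, 7, 1, 2, 1, 12, 3, 6, 12, 5] sum 69, len 12
add 2: shortest ending here [6, 4, 7, 1, 2, 1, 12, 3, 6, 12, 5, 2] sum 61, len 12
add 8: shortest ending here [4, 7, 1, 2, 1, 12, 3, 6, 12, 5, 2, 8] sum 63, len 12
add 3: shortest ending here [7, 1, 2, 1, 12, 3, 6, 12, 5, 2, 8, 3] sum 62, len 12
Shortest qualifying length: 11.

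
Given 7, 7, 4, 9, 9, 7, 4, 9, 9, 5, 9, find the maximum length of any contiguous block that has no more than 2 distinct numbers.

[7] 1 distinct, len 1
[7, 7] 1 distinct, len 2
[7, 7, 4] 2 distinct, len 3
[4, 9] 2 distinct, len 2
[4, 9, 9] 2 distinct, len 3
[9, 9, 7] 2 distinct, len 3
[7, 4] 2 distinct, len 2
[4, 9] 2 distinct, len 2
[4, 9, 9] 2 distinct, len 3
[9, 9, 5] 2 distinct, len 3
[9, 9, 5, 9] 2 distinct, len 4
Longest length with ≤2 distinct: 4.

4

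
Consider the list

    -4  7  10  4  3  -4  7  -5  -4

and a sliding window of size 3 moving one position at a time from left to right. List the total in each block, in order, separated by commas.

Sliding a size-3 window across the 9 values:
-4 7 10 → sum 13
7 10 4 → sum 21
10 4 3 → sum 17
4 3 -4 → sum 3
3 -4 7 → sum 6
-4 7 -5 → sum -2
7 -5 -4 → sum -2

13, 21, 17, 3, 6, -2, -2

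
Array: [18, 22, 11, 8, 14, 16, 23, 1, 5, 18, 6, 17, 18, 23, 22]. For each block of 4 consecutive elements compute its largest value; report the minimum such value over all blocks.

16

Each size-4 window and its max:
18 22 11 8 → max 22
22 11 8 14 → max 22
11 8 14 16 → max 16
8 14 16 23 → max 23
14 16 23 1 → max 23
16 23 1 5 → max 23
23 1 5 18 → max 23
1 5 18 6 → max 18
5 18 6 17 → max 18
18 6 17 18 → max 18
6 17 18 23 → max 23
17 18 23 22 → max 23
Minimum of these is 16.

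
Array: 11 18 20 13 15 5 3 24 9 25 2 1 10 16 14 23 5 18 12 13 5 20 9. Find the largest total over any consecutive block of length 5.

77

Each size-5 window and its sum:
11 18 20 13 15 → sum 77
18 20 13 15 5 → sum 71
20 13 15 5 3 → sum 56
13 15 5 3 24 → sum 60
15 5 3 24 9 → sum 56
5 3 24 9 25 → sum 66
3 24 9 25 2 → sum 63
24 9 25 2 1 → sum 61
9 25 2 1 10 → sum 47
25 2 1 10 16 → sum 54
2 1 10 16 14 → sum 43
1 10 16 14 23 → sum 64
10 16 14 23 5 → sum 68
16 14 23 5 18 → sum 76
14 23 5 18 12 → sum 72
23 5 18 12 13 → sum 71
5 18 12 13 5 → sum 53
18 12 13 5 20 → sum 68
12 13 5 20 9 → sum 59
Largest of these is 77.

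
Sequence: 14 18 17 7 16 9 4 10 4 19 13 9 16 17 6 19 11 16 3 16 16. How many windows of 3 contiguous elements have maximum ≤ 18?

[14, 18, 17] → max 18  ≤ 18 ✓
[18, 17, 7] → max 18  ≤ 18 ✓
[17, 7, 16] → max 17  ≤ 18 ✓
[7, 16, 9] → max 16  ≤ 18 ✓
[16, 9, 4] → max 16  ≤ 18 ✓
[9, 4, 10] → max 10  ≤ 18 ✓
[4, 10, 4] → max 10  ≤ 18 ✓
[10, 4, 19] → max 19
[4, 19, 13] → max 19
[19, 13, 9] → max 19
[13, 9, 16] → max 16  ≤ 18 ✓
[9, 16, 17] → max 17  ≤ 18 ✓
[16, 17, 6] → max 17  ≤ 18 ✓
[17, 6, 19] → max 19
[6, 19, 11] → max 19
[19, 11, 16] → max 19
[11, 16, 3] → max 16  ≤ 18 ✓
[16, 3, 16] → max 16  ≤ 18 ✓
[3, 16, 16] → max 16  ≤ 18 ✓
13 windows satisfy the condition.

13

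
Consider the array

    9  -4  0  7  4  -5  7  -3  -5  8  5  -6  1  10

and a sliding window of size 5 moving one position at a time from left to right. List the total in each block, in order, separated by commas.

16, 2, 13, 10, -2, 2, 12, -1, 3, 18

9 -4 0 7 4 → sum 16
-4 0 7 4 -5 → sum 2
0 7 4 -5 7 → sum 13
7 4 -5 7 -3 → sum 10
4 -5 7 -3 -5 → sum -2
-5 7 -3 -5 8 → sum 2
7 -3 -5 8 5 → sum 12
-3 -5 8 5 -6 → sum -1
-5 8 5 -6 1 → sum 3
8 5 -6 1 10 → sum 18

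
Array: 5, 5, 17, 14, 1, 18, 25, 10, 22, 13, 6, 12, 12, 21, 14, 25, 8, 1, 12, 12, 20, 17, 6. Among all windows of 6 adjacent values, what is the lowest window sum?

5 5 17 14 1 18 → sum 60
5 17 14 1 18 25 → sum 80
17 14 1 18 25 10 → sum 85
14 1 18 25 10 22 → sum 90
1 18 25 10 22 13 → sum 89
18 25 10 22 13 6 → sum 94
25 10 22 13 6 12 → sum 88
10 22 13 6 12 12 → sum 75
22 13 6 12 12 21 → sum 86
13 6 12 12 21 14 → sum 78
6 12 12 21 14 25 → sum 90
12 12 21 14 25 8 → sum 92
12 21 14 25 8 1 → sum 81
21 14 25 8 1 12 → sum 81
14 25 8 1 12 12 → sum 72
25 8 1 12 12 20 → sum 78
8 1 12 12 20 17 → sum 70
1 12 12 20 17 6 → sum 68
Lowest of these is 60.

60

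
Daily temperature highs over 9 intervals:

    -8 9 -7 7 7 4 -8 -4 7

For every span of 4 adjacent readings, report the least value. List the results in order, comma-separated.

(-8, 9, -7, 7) → min -8
(9, -7, 7, 7) → min -7
(-7, 7, 7, 4) → min -7
(7, 7, 4, -8) → min -8
(7, 4, -8, -4) → min -8
(4, -8, -4, 7) → min -8

-8, -7, -7, -8, -8, -8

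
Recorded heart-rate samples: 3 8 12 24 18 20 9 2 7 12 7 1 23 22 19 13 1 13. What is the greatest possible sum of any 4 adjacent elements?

77

3 8 12 24 → sum 47
8 12 24 18 → sum 62
12 24 18 20 → sum 74
24 18 20 9 → sum 71
18 20 9 2 → sum 49
20 9 2 7 → sum 38
9 2 7 12 → sum 30
2 7 12 7 → sum 28
7 12 7 1 → sum 27
12 7 1 23 → sum 43
7 1 23 22 → sum 53
1 23 22 19 → sum 65
23 22 19 13 → sum 77
22 19 13 1 → sum 55
19 13 1 13 → sum 46
Greatest of these is 77.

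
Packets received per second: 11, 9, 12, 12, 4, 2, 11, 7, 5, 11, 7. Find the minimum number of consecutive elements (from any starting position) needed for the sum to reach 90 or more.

11

add 11: running sum 11 < 90
add 9: running sum 20 < 90
add 12: running sum 32 < 90
add 12: running sum 44 < 90
add 4: running sum 48 < 90
add 2: running sum 50 < 90
add 11: running sum 61 < 90
add 7: running sum 68 < 90
add 5: running sum 73 < 90
add 11: running sum 84 < 90
add 7: shortest ending here [11, 9, 12, 12, 4, 2, 11, 7, 5, 11, 7] sum 91, len 11
Shortest qualifying length: 11.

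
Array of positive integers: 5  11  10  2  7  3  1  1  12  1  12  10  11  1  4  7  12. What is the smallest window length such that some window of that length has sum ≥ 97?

16

add 5: running sum 5 < 97
add 11: running sum 16 < 97
add 10: running sum 26 < 97
add 2: running sum 28 < 97
add 7: running sum 35 < 97
add 3: running sum 38 < 97
add 1: running sum 39 < 97
add 1: running sum 40 < 97
add 12: running sum 52 < 97
add 1: running sum 53 < 97
add 12: running sum 65 < 97
add 10: running sum 75 < 97
add 11: running sum 86 < 97
add 1: running sum 87 < 97
add 4: running sum 91 < 97
add 7: shortest ending here [5, 11, 10, 2, 7, 3, 1, 1, 12, 1, 12, 10, 11, 1, 4, 7] sum 98, len 16
add 12: shortest ending here [11, 10, 2, 7, 3, 1, 1, 12, 1, 12, 10, 11, 1, 4, 7, 12] sum 105, len 16
Shortest qualifying length: 16.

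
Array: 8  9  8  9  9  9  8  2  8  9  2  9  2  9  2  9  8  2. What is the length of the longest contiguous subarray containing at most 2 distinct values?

7

Extend right; when distinct count exceeds 2, shrink from the left:
[8] 1 distinct, len 1
[8, 9] 2 distinct, len 2
[8, 9, 8] 2 distinct, len 3
[8, 9, 8, 9] 2 distinct, len 4
[8, 9, 8, 9, 9] 2 distinct, len 5
[8, 9, 8, 9, 9, 9] 2 distinct, len 6
[8, 9, 8, 9, 9, 9, 8] 2 distinct, len 7
[8, 2] 2 distinct, len 2
[8, 2, 8] 2 distinct, len 3
[8, 9] 2 distinct, len 2
[9, 2] 2 distinct, len 2
[9, 2, 9] 2 distinct, len 3
[9, 2, 9, 2] 2 distinct, len 4
[9, 2, 9, 2, 9] 2 distinct, len 5
[9, 2, 9, 2, 9, 2] 2 distinct, len 6
[9, 2, 9, 2, 9, 2, 9] 2 distinct, len 7
[9, 8] 2 distinct, len 2
[8, 2] 2 distinct, len 2
Longest length with ≤2 distinct: 7.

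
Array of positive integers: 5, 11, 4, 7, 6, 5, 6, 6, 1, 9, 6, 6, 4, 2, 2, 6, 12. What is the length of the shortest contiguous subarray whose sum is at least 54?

9

add 5: running sum 5 < 54
add 11: running sum 16 < 54
add 4: running sum 20 < 54
add 7: running sum 27 < 54
add 6: running sum 33 < 54
add 5: running sum 38 < 54
add 6: running sum 44 < 54
add 6: running sum 50 < 54
add 1: running sum 51 < 54
end 9: [11, 4, 7, 6, 5, 6, 6, 1, 9] sum 55, len 9
end 10: [11, 4, 7, 6, 5, 6, 6, 1, 9, 6] sum 61, len 10
end 11: [4, 7, 6, 5, 6, 6, 1, 9, 6, 6] sum 56, len 10
end 12: [7, 6, 5, 6, 6, 1, 9, 6, 6, 4] sum 56, len 10
end 13: [7, 6, 5, 6, 6, 1, 9, 6, 6, 4, 2] sum 58, len 11
end 14: [7, 6, 5, 6, 6, 1, 9, 6, 6, 4, 2, 2] sum 60, len 12
end 15: [6, 5, 6, 6, 1, 9, 6, 6, 4, 2, 2, 6] sum 59, len 12
end 16: [6, 1, 9, 6, 6, 4, 2, 2, 6, 12] sum 54, len 10
Shortest qualifying length: 9.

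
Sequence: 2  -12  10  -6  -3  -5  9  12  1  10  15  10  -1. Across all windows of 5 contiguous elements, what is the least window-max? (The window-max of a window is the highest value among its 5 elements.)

10

Window maxs for each of the 9 positions:
[2, -12, 10, -6, -3] → max 10
[-12, 10, -6, -3, -5] → max 10
[10, -6, -3, -5, 9] → max 10
[-6, -3, -5, 9, 12] → max 12
[-3, -5, 9, 12, 1] → max 12
[-5, 9, 12, 1, 10] → max 12
[9, 12, 1, 10, 15] → max 15
[12, 1, 10, 15, 10] → max 15
[1, 10, 15, 10, -1] → max 15
Least of these is 10.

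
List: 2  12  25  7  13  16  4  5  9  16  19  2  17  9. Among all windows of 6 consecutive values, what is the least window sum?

(2, 12, 25, 7, 13, 16) → sum 75
(12, 25, 7, 13, 16, 4) → sum 77
(25, 7, 13, 16, 4, 5) → sum 70
(7, 13, 16, 4, 5, 9) → sum 54
(13, 16, 4, 5, 9, 16) → sum 63
(16, 4, 5, 9, 16, 19) → sum 69
(4, 5, 9, 16, 19, 2) → sum 55
(5, 9, 16, 19, 2, 17) → sum 68
(9, 16, 19, 2, 17, 9) → sum 72
Least of these is 54.

54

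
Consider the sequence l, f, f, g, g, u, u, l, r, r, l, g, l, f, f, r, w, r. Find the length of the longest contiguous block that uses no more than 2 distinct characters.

4

add l: window [l] (1 distinct), len 1
add f: window [l, f] (2 distinct), len 2
add f: window [l, f, f] (2 distinct), len 3
add g: window [f, f, g] (2 distinct), len 3
add g: window [f, f, g, g] (2 distinct), len 4
add u: window [g, g, u] (2 distinct), len 3
add u: window [g, g, u, u] (2 distinct), len 4
add l: window [u, u, l] (2 distinct), len 3
add r: window [l, r] (2 distinct), len 2
add r: window [l, r, r] (2 distinct), len 3
add l: window [l, r, r, l] (2 distinct), len 4
add g: window [l, g] (2 distinct), len 2
add l: window [l, g, l] (2 distinct), len 3
add f: window [l, f] (2 distinct), len 2
add f: window [l, f, f] (2 distinct), len 3
add r: window [f, f, r] (2 distinct), len 3
add w: window [r, w] (2 distinct), len 2
add r: window [r, w, r] (2 distinct), len 3
Longest length with ≤2 distinct: 4.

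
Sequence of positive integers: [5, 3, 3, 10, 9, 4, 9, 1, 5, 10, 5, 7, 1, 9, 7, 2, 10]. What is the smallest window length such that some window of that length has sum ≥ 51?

add 5: running sum 5 < 51
add 3: running sum 8 < 51
add 3: running sum 11 < 51
add 10: running sum 21 < 51
add 9: running sum 30 < 51
add 4: running sum 34 < 51
add 9: running sum 43 < 51
add 1: running sum 44 < 51
add 5: running sum 49 < 51
end 9: [3, 10, 9, 4, 9, 1, 5, 10] sum 51, len 8
end 10: [10, 9, 4, 9, 1, 5, 10, 5] sum 53, len 8
end 11: [10, 9, 4, 9, 1, 5, 10, 5, 7] sum 60, len 9
end 12: [9, 4, 9, 1, 5, 10, 5, 7, 1] sum 51, len 9
end 13: [4, 9, 1, 5, 10, 5, 7, 1, 9] sum 51, len 9
end 14: [9, 1, 5, 10, 5, 7, 1, 9, 7] sum 54, len 9
end 15: [9, 1, 5, 10, 5, 7, 1, 9, 7, 2] sum 56, len 10
end 16: [10, 5, 7, 1, 9, 7, 2, 10] sum 51, len 8
Shortest qualifying length: 8.

8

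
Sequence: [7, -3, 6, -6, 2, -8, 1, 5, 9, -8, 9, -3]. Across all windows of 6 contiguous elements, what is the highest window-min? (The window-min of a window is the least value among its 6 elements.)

-8

7 -3 6 -6 2 -8 → min -8
-3 6 -6 2 -8 1 → min -8
6 -6 2 -8 1 5 → min -8
-6 2 -8 1 5 9 → min -8
2 -8 1 5 9 -8 → min -8
-8 1 5 9 -8 9 → min -8
1 5 9 -8 9 -3 → min -8
Highest of these is -8.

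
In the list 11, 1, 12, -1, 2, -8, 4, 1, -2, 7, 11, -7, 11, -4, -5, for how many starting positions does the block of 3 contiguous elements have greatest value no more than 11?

(11, 1, 12) → max 12
(1, 12, -1) → max 12
(12, -1, 2) → max 12
(-1, 2, -8) → max 2  ≤ 11 ✓
(2, -8, 4) → max 4  ≤ 11 ✓
(-8, 4, 1) → max 4  ≤ 11 ✓
(4, 1, -2) → max 4  ≤ 11 ✓
(1, -2, 7) → max 7  ≤ 11 ✓
(-2, 7, 11) → max 11  ≤ 11 ✓
(7, 11, -7) → max 11  ≤ 11 ✓
(11, -7, 11) → max 11  ≤ 11 ✓
(-7, 11, -4) → max 11  ≤ 11 ✓
(11, -4, -5) → max 11  ≤ 11 ✓
10 windows satisfy the condition.

10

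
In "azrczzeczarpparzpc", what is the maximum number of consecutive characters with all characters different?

6

add a: [a] len 1
add z: [a, z] len 2
add r: [a, z, r] len 3
add c: [a, z, r, c] len 4
add z (repeat z, move left end past it): [r, c, z] len 3
add z (repeat z, move left end past it): [z] len 1
add e: [z, e] len 2
add c: [z, e, c] len 3
add z (repeat z, move left end past it): [e, c, z] len 3
add a: [e, c, z, a] len 4
add r: [e, c, z, a, r] len 5
add p: [e, c, z, a, r, p] len 6
add p (repeat p, move left end past it): [p] len 1
add a: [p, a] len 2
add r: [p, a, r] len 3
add z: [p, a, r, z] len 4
add p (repeat p, move left end past it): [a, r, z, p] len 4
add c: [a, r, z, p, c] len 5
Longest all-distinct length: 6.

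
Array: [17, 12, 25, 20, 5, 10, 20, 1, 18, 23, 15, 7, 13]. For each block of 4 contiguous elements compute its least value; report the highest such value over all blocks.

(17, 12, 25, 20) → min 12
(12, 25, 20, 5) → min 5
(25, 20, 5, 10) → min 5
(20, 5, 10, 20) → min 5
(5, 10, 20, 1) → min 1
(10, 20, 1, 18) → min 1
(20, 1, 18, 23) → min 1
(1, 18, 23, 15) → min 1
(18, 23, 15, 7) → min 7
(23, 15, 7, 13) → min 7
Highest of these is 12.

12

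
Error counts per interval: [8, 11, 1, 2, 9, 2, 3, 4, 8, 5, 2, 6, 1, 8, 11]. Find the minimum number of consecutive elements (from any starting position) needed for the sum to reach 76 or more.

add 8: running sum 8 < 76
add 11: running sum 19 < 76
add 1: running sum 20 < 76
add 2: running sum 22 < 76
add 9: running sum 31 < 76
add 2: running sum 33 < 76
add 3: running sum 36 < 76
add 4: running sum 40 < 76
add 8: running sum 48 < 76
add 5: running sum 53 < 76
add 2: running sum 55 < 76
add 6: running sum 61 < 76
add 1: running sum 62 < 76
add 8: running sum 70 < 76
add 11: shortest ending here [8, 11, 1, 2, 9, 2, 3, 4, 8, 5, 2, 6, 1, 8, 11] sum 81, len 15
Shortest qualifying length: 15.

15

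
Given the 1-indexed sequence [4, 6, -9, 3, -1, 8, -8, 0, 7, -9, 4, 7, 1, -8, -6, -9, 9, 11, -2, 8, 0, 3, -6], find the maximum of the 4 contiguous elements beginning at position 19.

8

Elements at indices 19..22: -2, 8, 0, 3
max(-2, 8, 0, 3) = 8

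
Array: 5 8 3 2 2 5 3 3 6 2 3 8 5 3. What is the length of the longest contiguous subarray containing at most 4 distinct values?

9

add 5: window [5] (1 distinct), len 1
add 8: window [5, 8] (2 distinct), len 2
add 3: window [5, 8, 3] (3 distinct), len 3
add 2: window [5, 8, 3, 2] (4 distinct), len 4
add 2: window [5, 8, 3, 2, 2] (4 distinct), len 5
add 5: window [5, 8, 3, 2, 2, 5] (4 distinct), len 6
add 3: window [5, 8, 3, 2, 2, 5, 3] (4 distinct), len 7
add 3: window [5, 8, 3, 2, 2, 5, 3, 3] (4 distinct), len 8
add 6: window [3, 2, 2, 5, 3, 3, 6] (4 distinct), len 7
add 2: window [3, 2, 2, 5, 3, 3, 6, 2] (4 distinct), len 8
add 3: window [3, 2, 2, 5, 3, 3, 6, 2, 3] (4 distinct), len 9
add 8: window [3, 3, 6, 2, 3, 8] (4 distinct), len 6
add 5: window [2, 3, 8, 5] (4 distinct), len 4
add 3: window [2, 3, 8, 5, 3] (4 distinct), len 5
Longest length with ≤4 distinct: 9.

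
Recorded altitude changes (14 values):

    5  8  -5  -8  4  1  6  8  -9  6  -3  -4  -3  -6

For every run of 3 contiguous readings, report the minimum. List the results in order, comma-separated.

(5, 8, -5) → min -5
(8, -5, -8) → min -8
(-5, -8, 4) → min -8
(-8, 4, 1) → min -8
(4, 1, 6) → min 1
(1, 6, 8) → min 1
(6, 8, -9) → min -9
(8, -9, 6) → min -9
(-9, 6, -3) → min -9
(6, -3, -4) → min -4
(-3, -4, -3) → min -4
(-4, -3, -6) → min -6

-5, -8, -8, -8, 1, 1, -9, -9, -9, -4, -4, -6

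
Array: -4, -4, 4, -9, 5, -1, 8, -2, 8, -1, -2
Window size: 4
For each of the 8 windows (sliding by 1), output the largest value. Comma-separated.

(-4, -4, 4, -9) → max 4
(-4, 4, -9, 5) → max 5
(4, -9, 5, -1) → max 5
(-9, 5, -1, 8) → max 8
(5, -1, 8, -2) → max 8
(-1, 8, -2, 8) → max 8
(8, -2, 8, -1) → max 8
(-2, 8, -1, -2) → max 8

4, 5, 5, 8, 8, 8, 8, 8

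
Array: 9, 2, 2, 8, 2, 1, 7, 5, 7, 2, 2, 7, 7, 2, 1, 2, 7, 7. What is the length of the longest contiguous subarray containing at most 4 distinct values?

14

add 9: window [9] (1 distinct), len 1
add 2: window [9, 2] (2 distinct), len 2
add 2: window [9, 2, 2] (2 distinct), len 3
add 8: window [9, 2, 2, 8] (3 distinct), len 4
add 2: window [9, 2, 2, 8, 2] (3 distinct), len 5
add 1: window [9, 2, 2, 8, 2, 1] (4 distinct), len 6
add 7: window [2, 2, 8, 2, 1, 7] (4 distinct), len 6
add 5: window [2, 1, 7, 5] (4 distinct), len 4
add 7: window [2, 1, 7, 5, 7] (4 distinct), len 5
add 2: window [2, 1, 7, 5, 7, 2] (4 distinct), len 6
add 2: window [2, 1, 7, 5, 7, 2, 2] (4 distinct), len 7
add 7: window [2, 1, 7, 5, 7, 2, 2, 7] (4 distinct), len 8
add 7: window [2, 1, 7, 5, 7, 2, 2, 7, 7] (4 distinct), len 9
add 2: window [2, 1, 7, 5, 7, 2, 2, 7, 7, 2] (4 distinct), len 10
add 1: window [2, 1, 7, 5, 7, 2, 2, 7, 7, 2, 1] (4 distinct), len 11
add 2: window [2, 1, 7, 5, 7, 2, 2, 7, 7, 2, 1, 2] (4 distinct), len 12
add 7: window [2, 1, 7, 5, 7, 2, 2, 7, 7, 2, 1, 2, 7] (4 distinct), len 13
add 7: window [2, 1, 7, 5, 7, 2, 2, 7, 7, 2, 1, 2, 7, 7] (4 distinct), len 14
Longest length with ≤4 distinct: 14.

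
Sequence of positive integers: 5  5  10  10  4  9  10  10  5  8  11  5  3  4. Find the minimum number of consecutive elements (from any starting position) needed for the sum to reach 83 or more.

11

Extend right; whenever the sum reaches 83, record the length and shrink from the left:
add 5: running sum 5 < 83
add 5: running sum 10 < 83
add 10: running sum 20 < 83
add 10: running sum 30 < 83
add 4: running sum 34 < 83
add 9: running sum 43 < 83
add 10: running sum 53 < 83
add 10: running sum 63 < 83
add 5: running sum 68 < 83
add 8: running sum 76 < 83
end 10: [5, 5, 10, 10, 4, 9, 10, 10, 5, 8, 11] sum 87, len 11
end 11: [5, 10, 10, 4, 9, 10, 10, 5, 8, 11, 5] sum 87, len 11
end 12: [10, 10, 4, 9, 10, 10, 5, 8, 11, 5, 3] sum 85, len 11
end 13: [10, 10, 4, 9, 10, 10, 5, 8, 11, 5, 3, 4] sum 89, len 12
Shortest qualifying length: 11.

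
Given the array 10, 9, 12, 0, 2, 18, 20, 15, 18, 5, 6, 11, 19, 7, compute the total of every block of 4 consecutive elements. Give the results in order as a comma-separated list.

[10, 9, 12, 0] → sum 31
[9, 12, 0, 2] → sum 23
[12, 0, 2, 18] → sum 32
[0, 2, 18, 20] → sum 40
[2, 18, 20, 15] → sum 55
[18, 20, 15, 18] → sum 71
[20, 15, 18, 5] → sum 58
[15, 18, 5, 6] → sum 44
[18, 5, 6, 11] → sum 40
[5, 6, 11, 19] → sum 41
[6, 11, 19, 7] → sum 43

31, 23, 32, 40, 55, 71, 58, 44, 40, 41, 43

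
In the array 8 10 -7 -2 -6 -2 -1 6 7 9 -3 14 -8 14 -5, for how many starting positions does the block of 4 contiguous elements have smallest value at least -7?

[8, 10, -7, -2] → min -7  ≥ -7 ✓
[10, -7, -2, -6] → min -7  ≥ -7 ✓
[-7, -2, -6, -2] → min -7  ≥ -7 ✓
[-2, -6, -2, -1] → min -6  ≥ -7 ✓
[-6, -2, -1, 6] → min -6  ≥ -7 ✓
[-2, -1, 6, 7] → min -2  ≥ -7 ✓
[-1, 6, 7, 9] → min -1  ≥ -7 ✓
[6, 7, 9, -3] → min -3  ≥ -7 ✓
[7, 9, -3, 14] → min -3  ≥ -7 ✓
[9, -3, 14, -8] → min -8
[-3, 14, -8, 14] → min -8
[14, -8, 14, -5] → min -8
9 windows satisfy the condition.

9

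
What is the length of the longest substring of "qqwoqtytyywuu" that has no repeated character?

[q] len 1
[q] len 1
[q, w] len 2
[q, w, o] len 3
[w, o, q] len 3
[w, o, q, t] len 4
[w, o, q, t, y] len 5
[y, t] len 2
[t, y] len 2
[y] len 1
[y, w] len 2
[y, w, u] len 3
[u] len 1
Longest all-distinct length: 5.

5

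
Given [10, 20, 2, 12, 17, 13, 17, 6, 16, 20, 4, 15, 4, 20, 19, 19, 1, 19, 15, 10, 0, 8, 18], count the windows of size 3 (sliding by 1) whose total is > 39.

7

[10, 20, 2] → sum 32
[20, 2, 12] → sum 34
[2, 12, 17] → sum 31
[12, 17, 13] → sum 42  > 39 ✓
[17, 13, 17] → sum 47  > 39 ✓
[13, 17, 6] → sum 36
[17, 6, 16] → sum 39
[6, 16, 20] → sum 42  > 39 ✓
[16, 20, 4] → sum 40  > 39 ✓
[20, 4, 15] → sum 39
[4, 15, 4] → sum 23
[15, 4, 20] → sum 39
[4, 20, 19] → sum 43  > 39 ✓
[20, 19, 19] → sum 58  > 39 ✓
[19, 19, 1] → sum 39
[19, 1, 19] → sum 39
[1, 19, 15] → sum 35
[19, 15, 10] → sum 44  > 39 ✓
[15, 10, 0] → sum 25
[10, 0, 8] → sum 18
[0, 8, 18] → sum 26
7 windows satisfy the condition.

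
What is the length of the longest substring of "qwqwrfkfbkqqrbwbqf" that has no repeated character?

5

[q] len 1
[q, w] len 2
[w, q] len 2
[q, w] len 2
[q, w, r] len 3
[q, w, r, f] len 4
[q, w, r, f, k] len 5
[k, f] len 2
[k, f, b] len 3
[f, b, k] len 3
[f, b, k, q] len 4
[q] len 1
[q, r] len 2
[q, r, b] len 3
[q, r, b, w] len 4
[w, b] len 2
[w, b, q] len 3
[w, b, q, f] len 4
Longest all-distinct length: 5.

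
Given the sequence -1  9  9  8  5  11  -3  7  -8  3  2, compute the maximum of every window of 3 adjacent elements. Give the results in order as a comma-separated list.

9, 9, 9, 11, 11, 11, 7, 7, 3

[-1, 9, 9] → max 9
[9, 9, 8] → max 9
[9, 8, 5] → max 9
[8, 5, 11] → max 11
[5, 11, -3] → max 11
[11, -3, 7] → max 11
[-3, 7, -8] → max 7
[7, -8, 3] → max 7
[-8, 3, 2] → max 3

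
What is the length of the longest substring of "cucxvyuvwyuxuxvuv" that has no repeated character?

5

add c: [c] len 1
add u: [c, u] len 2
add c (repeat c, move left end past it): [u, c] len 2
add x: [u, c, x] len 3
add v: [u, c, x, v] len 4
add y: [u, c, x, v, y] len 5
add u (repeat u, move left end past it): [c, x, v, y, u] len 5
add v (repeat v, move left end past it): [y, u, v] len 3
add w: [y, u, v, w] len 4
add y (repeat y, move left end past it): [u, v, w, y] len 4
add u (repeat u, move left end past it): [v, w, y, u] len 4
add x: [v, w, y, u, x] len 5
add u (repeat u, move left end past it): [x, u] len 2
add x (repeat x, move left end past it): [u, x] len 2
add v: [u, x, v] len 3
add u (repeat u, move left end past it): [x, v, u] len 3
add v (repeat v, move left end past it): [u, v] len 2
Longest all-distinct length: 5.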